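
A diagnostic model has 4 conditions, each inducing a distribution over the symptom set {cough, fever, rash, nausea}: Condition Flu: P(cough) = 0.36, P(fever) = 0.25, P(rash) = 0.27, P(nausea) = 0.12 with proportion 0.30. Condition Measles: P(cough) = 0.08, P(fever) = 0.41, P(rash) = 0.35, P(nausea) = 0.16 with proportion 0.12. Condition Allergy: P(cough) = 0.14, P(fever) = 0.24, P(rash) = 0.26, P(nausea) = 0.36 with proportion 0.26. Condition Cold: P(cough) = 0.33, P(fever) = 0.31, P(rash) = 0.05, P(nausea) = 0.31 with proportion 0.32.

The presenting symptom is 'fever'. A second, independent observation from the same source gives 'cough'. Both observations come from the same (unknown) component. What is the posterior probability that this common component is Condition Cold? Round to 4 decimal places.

Posterior ∝ prior × likelihood, so P(k | x) ∝ π_k f_k(x); normalise over all components.
Since both observations come from the same component, the likelihood for component k is f_k(x₁)·f_k(x₂).
  f_Flu = [P(fever | comp) = 0.25] × [0.36] = 0.09
  f_Measles = [P(fever | comp) = 0.41] × [0.08] = 0.0328
  f_Allergy = [P(fever | comp) = 0.24] × [0.14] = 0.0336
  f_Cold = [P(fever | comp) = 0.31] × [0.33] = 0.1023
Weight by the priors:
  π_Flu·f_Flu = 0.30 × 0.09 = 0.027
  π_Measles·f_Measles = 0.12 × 0.0328 = 0.003936
  π_Allergy·f_Allergy = 0.26 × 0.0336 = 0.008736
  π_Cold·f_Cold = 0.32 × 0.1023 = 0.032736
Normaliser: 0.027 + 0.003936 + 0.008736 + 0.032736 = 0.072408
P(Condition Cold | x₁, x₂) = 0.032736 / 0.072408 ≈ 0.4521

0.4521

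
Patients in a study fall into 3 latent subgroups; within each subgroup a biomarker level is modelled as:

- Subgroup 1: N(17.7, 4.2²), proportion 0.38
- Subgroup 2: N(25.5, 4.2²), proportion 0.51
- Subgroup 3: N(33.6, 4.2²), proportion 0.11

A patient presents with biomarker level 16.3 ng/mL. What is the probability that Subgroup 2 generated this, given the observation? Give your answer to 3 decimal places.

0.114

By Bayes' theorem, P(k | x) = π_k f_k(x) / Σ_j π_j f_j(x).
Normal densities:
  p_1 = 0.0898531
  p_2 = 0.00862478
  p_3 = 1.96526e-05
Unnormalised posteriors:
  π_1·p_1 = 0.38 × 0.0898531 = 0.0341442
  π_2·p_2 = 0.51 × 0.00862478 = 0.00439864
  π_3·p_3 = 0.11 × 1.96526e-05 = 2.16179e-06
Sum: 0.0341442 + 0.00439864 + 2.16179e-06 = 0.038545
P(Subgroup 2 | the observation) = 0.00439864 / 0.038545 ≈ 0.114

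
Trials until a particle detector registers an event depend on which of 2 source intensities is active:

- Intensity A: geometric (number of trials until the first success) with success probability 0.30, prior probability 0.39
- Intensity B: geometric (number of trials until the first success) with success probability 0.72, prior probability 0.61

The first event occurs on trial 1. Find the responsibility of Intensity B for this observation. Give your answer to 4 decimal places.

0.7896

By Bayes' theorem, P(k | x) = π_k f_k(x) / Σ_j π_j f_j(x).
Geometric probabilities:
  f_A = 0.30·(1−0.30)^0 = 0.30·1 = 0.3
  f_B = 0.72·(1−0.72)^0 = 0.72·1 = 0.72
Unnormalised posteriors:
  π_A·f_A = 0.39 × 0.3 = 0.117
  π_B·f_B = 0.61 × 0.72 = 0.4392
Evidence: 0.117 + 0.4392 = 0.5562
So the posterior for Intensity B is 0.4392 / 0.5562 ≈ 0.7896.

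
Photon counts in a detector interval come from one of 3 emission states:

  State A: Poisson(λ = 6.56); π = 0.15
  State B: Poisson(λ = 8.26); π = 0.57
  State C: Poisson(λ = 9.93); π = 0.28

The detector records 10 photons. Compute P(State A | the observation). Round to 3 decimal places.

By Bayes' theorem, P(k | x) = w_k f_k(x) / Σ_j w_j f_j(x).
Component likelihoods at x = 10 photons:
  L_A = 0.0575842
  L_B = 0.105382
  L_C = 0.125079
Weight by the priors:
  w_A·L_A = 0.15 × 0.0575842 = 0.00863763
  w_B·L_B = 0.57 × 0.105382 = 0.0600675
  w_C·L_C = 0.28 × 0.125079 = 0.0350222
Evidence: 0.00863763 + 0.0600675 + 0.0350222 = 0.103727
P(State A | the observation) = 0.00863763 / 0.103727 ≈ 0.083

0.083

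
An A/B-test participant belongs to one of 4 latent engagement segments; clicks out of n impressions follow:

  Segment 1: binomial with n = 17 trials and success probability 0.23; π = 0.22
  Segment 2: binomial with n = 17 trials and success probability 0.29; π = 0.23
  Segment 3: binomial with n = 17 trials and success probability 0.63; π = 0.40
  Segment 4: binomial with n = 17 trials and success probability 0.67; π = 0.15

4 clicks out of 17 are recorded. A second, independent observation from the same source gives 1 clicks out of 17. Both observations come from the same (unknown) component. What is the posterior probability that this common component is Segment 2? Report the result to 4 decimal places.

0.2406

Apply Bayes' rule: the posterior for each component is proportional to its prior times its likelihood at x.
Since both observations come from the same component, the likelihood for component k is f_k(x₁)·f_k(x₂).
  p_1 = [C(17,4)·0.23^4·0.77^13 = 2380·0.00279841·0.0334487 = 0.222776] × [0.0597074] = 0.0133014
  p_2 = [C(17,4)·0.29^4·0.71^13 = 2380·0.00707281·0.0116509 = 0.196123] × [0.020558] = 0.00403188
  p_3 = [C(17,4)·0.63^4·0.37^13 = 2380·0.15753·2.43569e-06 = 0.000913191] × [1.32135e-06] = 1.20664e-09
  p_4 = [C(17,4)·0.67^4·0.33^13 = 2380·0.201511·5.50404e-07 = 0.000263972] × [2.25293e-07] = 5.94709e-11
Unnormalised posteriors:
  π_1·p_1 = 0.22 × 0.0133014 = 0.0029263
  π_2·p_2 = 0.23 × 0.00403188 = 0.000927333
  π_3·p_3 = 0.40 × 1.20664e-09 = 4.82657e-10
  π_4·p_4 = 0.15 × 5.94709e-11 = 8.92063e-12
Normaliser: 0.0029263 + 0.000927333 + 4.82657e-10 + 8.92063e-12 = 0.00385363
Responsibility of Segment 2: 0.000927333 / 0.00385363 ≈ 0.2406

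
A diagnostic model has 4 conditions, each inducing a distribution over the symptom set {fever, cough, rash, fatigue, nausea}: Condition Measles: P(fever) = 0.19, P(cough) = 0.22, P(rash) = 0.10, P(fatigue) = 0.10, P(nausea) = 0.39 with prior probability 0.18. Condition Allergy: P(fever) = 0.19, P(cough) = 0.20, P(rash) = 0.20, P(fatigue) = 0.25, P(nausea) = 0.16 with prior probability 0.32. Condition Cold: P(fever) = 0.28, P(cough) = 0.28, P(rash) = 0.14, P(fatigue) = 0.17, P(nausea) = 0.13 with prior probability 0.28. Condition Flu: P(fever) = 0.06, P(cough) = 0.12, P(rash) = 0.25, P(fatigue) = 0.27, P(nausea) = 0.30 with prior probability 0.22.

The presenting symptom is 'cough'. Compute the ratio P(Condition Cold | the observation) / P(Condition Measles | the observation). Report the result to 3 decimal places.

Posterior odds = (π_i f_i(x)) / (π_j f_j(x)); the normalising sum cancels.
Component likelihoods at x = 'cough':
  p_Measles = 0.22
  p_Allergy = 0.2
  p_Cold = 0.28
  p_Flu = 0.12
Posterior odds = (π_Cold·p_Cold) / (π_Measles·p_Measles) = (0.28·0.28) / (0.18·0.22) = 0.0784 / 0.0396 ≈ 1.980

1.980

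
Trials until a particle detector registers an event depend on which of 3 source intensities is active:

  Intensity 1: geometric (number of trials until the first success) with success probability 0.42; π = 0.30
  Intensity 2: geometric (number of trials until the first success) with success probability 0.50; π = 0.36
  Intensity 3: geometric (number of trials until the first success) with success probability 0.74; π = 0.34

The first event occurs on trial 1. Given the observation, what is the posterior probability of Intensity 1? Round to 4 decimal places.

Posterior ∝ prior × likelihood, so P(k | x) ∝ P(Z=k) f_k(x); normalise over all components.
Component likelihoods at x = 1:
  p_1 = 0.42·(1−0.42)^0 = 0.42·1 = 0.42
  p_2 = 0.50·(1−0.50)^0 = 0.50·1 = 0.5
  p_3 = 0.74·(1−0.74)^0 = 0.74·1 = 0.74
Unnormalised posteriors:
  P(Z=1)·p_1 = 0.30 × 0.42 = 0.126
  P(Z=2)·p_2 = 0.36 × 0.5 = 0.18
  P(Z=3)·p_3 = 0.34 × 0.74 = 0.2516
Evidence: 0.126 + 0.18 + 0.2516 = 0.5576
Responsibility of Intensity 1: 0.126 / 0.5576 ≈ 0.2260

0.2260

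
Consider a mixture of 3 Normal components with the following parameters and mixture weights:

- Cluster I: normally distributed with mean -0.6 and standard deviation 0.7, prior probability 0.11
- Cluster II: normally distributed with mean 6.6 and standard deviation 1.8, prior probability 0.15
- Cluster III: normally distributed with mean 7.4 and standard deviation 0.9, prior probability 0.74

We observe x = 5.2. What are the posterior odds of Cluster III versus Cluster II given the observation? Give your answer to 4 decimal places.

Posterior odds = (π_i f_i(x)) / (π_j f_j(x)); the normalising sum cancels.
Normal densities:
  L_I = (1/(0.7·√(2π)))·exp(−(5.2−-0.6)²/(2·0.7²)) = 0.569918·exp(-34.32653) = 7.04676e-16
  L_II = (1/(1.8·√(2π)))·exp(−(5.2−6.6)²/(2·1.8²)) = 0.221635·exp(-0.30247) = 0.163786
  L_III = (1/(0.9·√(2π)))·exp(−(5.2−7.4)²/(2·0.9²)) = 0.443269·exp(-2.98765) = 0.0223432
Posterior odds = (π_III·L_III) / (π_II·L_II) = (0.74·0.0223432) / (0.15·0.163786) = 0.016534 / 0.0245679 ≈ 0.6730

0.6730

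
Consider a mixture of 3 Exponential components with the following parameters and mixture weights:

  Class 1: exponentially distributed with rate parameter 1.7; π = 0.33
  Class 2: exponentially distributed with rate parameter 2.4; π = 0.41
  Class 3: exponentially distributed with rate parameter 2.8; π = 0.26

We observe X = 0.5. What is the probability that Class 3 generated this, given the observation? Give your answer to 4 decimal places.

Apply Bayes' rule: the posterior for each component is proportional to its prior times its likelihood at x.
Evaluate each component's likelihood at the observed value:
  f_1 = 1.7·e^(−1.7·0.5) = 1.7·e^(−0.8500) = 0.726605
  f_2 = 2.4·e^(−2.4·0.5) = 2.4·e^(−1.2000) = 0.722866
  f_3 = 2.8·e^(−2.8·0.5) = 2.8·e^(−1.4000) = 0.690471
Multiply by the mixture weights:
  P(Z=1)·f_1 = 0.33 × 0.726605 = 0.23978
  P(Z=2)·f_2 = 0.41 × 0.722866 = 0.296375
  P(Z=3)·f_3 = 0.26 × 0.690471 = 0.179523
Evidence: 0.23978 + 0.296375 + 0.179523 = 0.715677
P(Class 3 | x) = 0.179523 / 0.715677 ≈ 0.2508

0.2508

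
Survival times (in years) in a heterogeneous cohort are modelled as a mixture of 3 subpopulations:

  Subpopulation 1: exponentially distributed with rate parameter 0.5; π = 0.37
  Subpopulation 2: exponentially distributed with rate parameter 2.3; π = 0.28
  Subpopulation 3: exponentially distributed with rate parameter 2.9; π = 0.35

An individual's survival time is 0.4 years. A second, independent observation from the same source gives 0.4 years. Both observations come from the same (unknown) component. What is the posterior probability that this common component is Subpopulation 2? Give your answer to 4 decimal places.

Apply Bayes' rule: the posterior for each component is proportional to its prior times its likelihood at x.
Since both observations come from the same component, the likelihood for component k is f_k(x₁)·f_k(x₂).
  L_1 = [0.5·e^(−0.5·0.4) = 0.5·e^(−0.2000) = 0.409365] × [0.409365] = 0.16758
  L_2 = [2.3·e^(−2.3·0.4) = 2.3·e^(−0.9200) = 0.916594] × [0.916594] = 0.840144
  L_3 = [2.9·e^(−2.9·0.4) = 2.9·e^(−1.1600) = 0.90911] × [0.90911] = 0.826481
Weight by the priors:
  π_1·L_1 = 0.37 × 0.16758 = 0.0620046
  π_2·L_2 = 0.28 × 0.840144 = 0.23524
  π_3·L_3 = 0.35 × 0.826481 = 0.289268
Normaliser: 0.0620046 + 0.23524 + 0.289268 = 0.586513
P(Subpopulation 2 | x₁,x₂) ≈ 0.4011

0.4011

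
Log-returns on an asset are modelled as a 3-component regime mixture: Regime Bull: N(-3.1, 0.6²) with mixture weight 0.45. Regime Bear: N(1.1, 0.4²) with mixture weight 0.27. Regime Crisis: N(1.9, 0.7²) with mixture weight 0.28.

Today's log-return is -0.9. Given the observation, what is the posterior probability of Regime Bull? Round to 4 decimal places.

0.8685

By Bayes' theorem, P(k | x) = π_k f_k(x) / Σ_j π_j f_j(x).
Component likelihoods at x = -0.9:
  L_Bull = (1/(0.6·√(2π)))·exp(−(-0.9−-3.1)²/(2·0.6²)) = 0.664904·exp(-6.72222) = 0.000800451
  L_Bear = (1/(0.4·√(2π)))·exp(−(-0.9−1.1)²/(2·0.4²)) = 0.997356·exp(-12.50000) = 3.7168e-06
  L_Crisis = (1/(0.7·√(2π)))·exp(−(-0.9−1.9)²/(2·0.7²)) = 0.569918·exp(-8.00000) = 0.000191186
Multiply by the mixture weights:
  π_Bull·L_Bull = 0.45 × 0.000800451 = 0.000360203
  π_Bear·L_Bear = 0.27 × 3.7168e-06 = 1.00354e-06
  π_Crisis·L_Crisis = 0.28 × 0.000191186 = 5.35321e-05
Sum: 0.000360203 + 1.00354e-06 + 5.35321e-05 = 0.000414739
So the posterior for Regime Bull is 0.000360203 / 0.000414739 ≈ 0.8685.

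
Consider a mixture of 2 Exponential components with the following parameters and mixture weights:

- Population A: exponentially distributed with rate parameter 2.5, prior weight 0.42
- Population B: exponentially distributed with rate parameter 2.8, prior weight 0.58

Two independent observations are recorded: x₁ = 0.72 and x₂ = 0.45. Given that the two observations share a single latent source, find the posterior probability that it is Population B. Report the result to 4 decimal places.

P(component k | x) = w_k·f_k(x) / marginal(x), where marginal(x) = Σ_j w_j·f_j(x).
Since both observations come from the same component, the likelihood for component k is f_k(x₁)·f_k(x₂).
  L_A = [0.413247] × [0.811631] = 0.335404
  L_B = [0.372924] × [0.794231] = 0.296188
Prior × likelihood for each component:
  w_A·L_A = 0.42 × 0.335404 = 0.14087
  w_B·L_B = 0.58 × 0.296188 = 0.171789
Evidence: 0.14087 + 0.171789 = 0.312659
P(Population B | data) ≈ 0.5494

0.5494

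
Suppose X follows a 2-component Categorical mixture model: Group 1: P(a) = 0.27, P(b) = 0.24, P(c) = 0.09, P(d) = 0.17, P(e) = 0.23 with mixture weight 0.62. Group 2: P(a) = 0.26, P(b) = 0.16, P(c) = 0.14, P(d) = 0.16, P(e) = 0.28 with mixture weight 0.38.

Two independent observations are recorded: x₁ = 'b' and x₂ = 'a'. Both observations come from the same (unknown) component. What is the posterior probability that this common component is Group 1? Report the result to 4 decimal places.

0.7176

By Bayes' theorem, P(k | x) = w_k f_k(x) / Σ_j w_j f_j(x).
Since both observations come from the same component, the likelihood for component k is f_k(x₁)·f_k(x₂).
  L_1 = [P(b | comp) = 0.24] × [0.27] = 0.0648
  L_2 = [P(b | comp) = 0.16] × [0.26] = 0.0416
Multiply by the mixture weights:
  w_1·L_1 = 0.62 × 0.0648 = 0.040176
  w_2·L_2 = 0.38 × 0.0416 = 0.015808
Normaliser: 0.040176 + 0.015808 = 0.055984
So the posterior for Group 1 is 0.040176 / 0.055984 ≈ 0.7176.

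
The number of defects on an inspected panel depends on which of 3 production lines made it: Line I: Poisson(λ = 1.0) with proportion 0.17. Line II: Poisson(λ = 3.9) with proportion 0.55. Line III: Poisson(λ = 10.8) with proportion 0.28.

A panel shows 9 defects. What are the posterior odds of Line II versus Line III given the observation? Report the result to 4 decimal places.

0.2035

The posterior odds equal the prior odds times the likelihood ratio: (π_i/π_j)·(f_i(x)/f_j(x)).
Evaluate each component's likelihood at the observed value:
  L_I = 1.01378e-06
  L_II = 0.0116431
  L_III = 0.112375
Odds = (0.55/0.28) × (0.0116431/0.112375) = 1.96429 × 0.10361 ≈ 0.2035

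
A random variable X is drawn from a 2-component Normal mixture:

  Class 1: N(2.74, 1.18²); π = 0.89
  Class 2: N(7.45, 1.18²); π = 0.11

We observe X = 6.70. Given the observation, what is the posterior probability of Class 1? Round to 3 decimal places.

0.034

By Bayes' theorem, P(k | x) = w_k f_k(x) / Σ_j w_j f_j(x).
Normal densities:
  p_1 = 0.00121187
  p_2 = 0.276252
Prior × likelihood for each component:
  w_1·p_1 = 0.89 × 0.00121187 = 0.00107856
  w_2·p_2 = 0.11 × 0.276252 = 0.0303877
Marginal: 0.00107856 + 0.0303877 = 0.0314663
P(Class 1 | the observation) = 0.00107856 / 0.0314663 ≈ 0.034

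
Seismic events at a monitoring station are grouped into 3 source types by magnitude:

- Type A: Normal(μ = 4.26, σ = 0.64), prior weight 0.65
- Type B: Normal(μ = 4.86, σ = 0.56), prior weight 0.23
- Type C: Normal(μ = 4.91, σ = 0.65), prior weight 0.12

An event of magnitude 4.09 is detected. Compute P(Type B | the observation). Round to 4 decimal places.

0.1305

By Bayes' theorem, P(k | x) = P(Z=k) f_k(x) / Σ_j P(Z=j) f_j(x).
Evaluate each component's likelihood at the observed value:
  L_A = (1/(0.64·√(2π)))·exp(−(4.09−4.26)²/(2·0.64²)) = 0.623347·exp(-0.03528) = 0.60174
  L_B = (1/(0.56·√(2π)))·exp(−(4.09−4.86)²/(2·0.56²)) = 0.712397·exp(-0.94531) = 0.276808
  L_C = (1/(0.65·√(2π)))·exp(−(4.09−4.91)²/(2·0.65²)) = 0.613757·exp(-0.79574) = 0.276956
Unnormalised posteriors:
  P(Z=A)·L_A = 0.65 × 0.60174 = 0.391131
  P(Z=B)·L_B = 0.23 × 0.276808 = 0.0636658
  P(Z=C)·L_C = 0.12 × 0.276956 = 0.0332348
Evidence: 0.391131 + 0.0636658 + 0.0332348 = 0.488032
P(Type B | x) ≈ 0.1305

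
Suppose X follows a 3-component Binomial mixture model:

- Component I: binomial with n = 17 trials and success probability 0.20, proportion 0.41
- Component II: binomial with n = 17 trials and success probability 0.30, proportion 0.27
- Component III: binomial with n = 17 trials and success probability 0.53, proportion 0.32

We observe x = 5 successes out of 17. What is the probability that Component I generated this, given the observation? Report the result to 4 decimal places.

P(component k | x) = w_k·f_k(x) / marginal(x), where marginal(x) = Σ_j w_j·f_j(x).
Evaluate each component's likelihood at the observed value:
  L_I = 0.136076
  L_II = 0.208129
  L_III = 0.030068
Weight by the priors:
  w_I·L_I = 0.41 × 0.136076 = 0.055791
  w_II·L_II = 0.27 × 0.208129 = 0.0561949
  w_III·L_III = 0.32 × 0.030068 = 0.00962175
Normaliser: 0.055791 + 0.0561949 + 0.00962175 = 0.121608
So the posterior for Component I is 0.055791 / 0.121608 ≈ 0.4588.

0.4588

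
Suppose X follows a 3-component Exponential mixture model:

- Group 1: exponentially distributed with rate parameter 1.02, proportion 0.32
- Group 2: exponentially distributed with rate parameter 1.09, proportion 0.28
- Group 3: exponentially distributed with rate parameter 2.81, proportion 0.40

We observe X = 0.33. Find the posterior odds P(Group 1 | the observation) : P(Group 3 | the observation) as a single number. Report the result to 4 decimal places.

0.5242

Only the two components matter; the odds are (π_i f_i(x)) / (π_j f_j(x)).
Exponential densities:
  p_1 = 1.02·e^(−1.02·0.33) = 1.02·e^(−0.3366) = 0.728478
  p_2 = 1.09·e^(−1.09·0.33) = 1.09·e^(−0.3597) = 0.760695
  p_3 = 2.81·e^(−2.81·0.33) = 2.81·e^(−0.9273) = 1.11169
0.233113 / 0.444677 ≈ 0.5242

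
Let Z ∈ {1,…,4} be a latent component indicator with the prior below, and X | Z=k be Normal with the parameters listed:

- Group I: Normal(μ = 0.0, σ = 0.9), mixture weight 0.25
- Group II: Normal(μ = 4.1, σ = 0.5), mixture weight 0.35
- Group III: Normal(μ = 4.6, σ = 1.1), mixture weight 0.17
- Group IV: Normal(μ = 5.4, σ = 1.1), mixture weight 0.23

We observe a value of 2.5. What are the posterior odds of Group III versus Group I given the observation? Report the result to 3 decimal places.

4.260

Since P(k|x) ∝ w_k f_k(x), the posterior odds are w_i f_i(x) / (w_j f_j(x)).
Component likelihoods at x = 2.5:
  p_I = (1/(0.9·√(2π)))·exp(−(2.5−0.0)²/(2·0.9²)) = 0.443269·exp(-3.85802) = 0.00935726
  p_II = (1/(0.5·√(2π)))·exp(−(2.5−4.1)²/(2·0.5²)) = 0.797885·exp(-5.12000) = 0.00476818
  p_III = (1/(1.1·√(2π)))·exp(−(2.5−4.6)²/(2·1.1²)) = 0.362675·exp(-1.82231) = 0.0586268
  p_IV = (1/(1.1·√(2π)))·exp(−(2.5−5.4)²/(2·1.1²)) = 0.362675·exp(-3.47521) = 0.0112268
Posterior odds = (w_III·p_III) / (w_I·p_I) = (0.17·0.0586268) / (0.25·0.00935726) = 0.00996656 / 0.00233932 ≈ 4.260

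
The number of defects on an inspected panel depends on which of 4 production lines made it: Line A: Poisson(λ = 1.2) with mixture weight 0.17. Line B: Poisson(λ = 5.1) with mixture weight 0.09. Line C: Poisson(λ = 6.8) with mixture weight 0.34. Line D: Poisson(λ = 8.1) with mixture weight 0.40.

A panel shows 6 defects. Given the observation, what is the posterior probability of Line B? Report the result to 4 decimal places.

0.1184

P(component k | x) = π_k·f_k(x) / marginal(x), where marginal(x) = Σ_j π_j·f_j(x).
Poisson probabilities:
  p_A = 0.00124911
  p_B = 0.149
  p_C = 0.152939
  p_D = 0.119067
Unnormalised posteriors:
  π_A·p_A = 0.17 × 0.00124911 = 0.000212349
  π_B·p_B = 0.09 × 0.149 = 0.01341
  π_C·p_C = 0.34 × 0.152939 = 0.0519993
  π_D·p_D = 0.40 × 0.119067 = 0.0476269
Marginal: 0.000212349 + 0.01341 + 0.0519993 + 0.0476269 = 0.113249
P(Line B | 6 defects) = 0.01341 / 0.113249 ≈ 0.1184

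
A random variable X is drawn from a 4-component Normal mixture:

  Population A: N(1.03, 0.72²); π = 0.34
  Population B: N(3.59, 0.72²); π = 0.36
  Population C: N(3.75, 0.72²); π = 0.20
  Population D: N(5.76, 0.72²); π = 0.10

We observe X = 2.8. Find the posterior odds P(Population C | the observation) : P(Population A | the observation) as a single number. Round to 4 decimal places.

5.0562

Only the two components matter; the odds are (π_i f_i(x)) / (π_j f_j(x)).
Component likelihoods at x = 2.8:
  f_A = 0.0269941
  f_B = 0.303497
  f_C = 0.232027
  f_D = 0.000118446
Odds = (0.20/0.34) × (0.232027/0.0269941) = 0.588235 × 8.59546 ≈ 5.0562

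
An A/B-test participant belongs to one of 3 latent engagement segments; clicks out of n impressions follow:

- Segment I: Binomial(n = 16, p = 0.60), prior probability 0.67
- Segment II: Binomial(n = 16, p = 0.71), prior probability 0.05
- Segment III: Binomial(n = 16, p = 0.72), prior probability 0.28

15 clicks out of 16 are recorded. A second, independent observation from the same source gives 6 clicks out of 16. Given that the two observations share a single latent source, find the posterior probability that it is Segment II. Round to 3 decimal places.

Apply Bayes' rule: the posterior for each component is proportional to its prior times its likelihood at x.
Since both observations come from the same component, the likelihood for component k is f_k(x₁)·f_k(x₂).
  L_I = [0.00300918] × [0.039177] = 0.000117891
  L_II = [0.0272517] × [0.00431573] = 0.000117611
  L_III = [0.0324538] × [0.00330445] = 0.000107242
Multiply by the mixture weights:
  P(Z=I)·L_I = 0.67 × 0.000117891 = 7.89869e-05
  P(Z=II)·L_II = 0.05 × 0.000117611 = 5.88054e-06
  P(Z=III)·L_III = 0.28 × 0.000107242 = 3.00278e-05
Marginal: 7.89869e-05 + 5.88054e-06 + 3.00278e-05 = 0.000114895
So the posterior for Segment II is 5.88054e-06 / 0.000114895 ≈ 0.051.

0.051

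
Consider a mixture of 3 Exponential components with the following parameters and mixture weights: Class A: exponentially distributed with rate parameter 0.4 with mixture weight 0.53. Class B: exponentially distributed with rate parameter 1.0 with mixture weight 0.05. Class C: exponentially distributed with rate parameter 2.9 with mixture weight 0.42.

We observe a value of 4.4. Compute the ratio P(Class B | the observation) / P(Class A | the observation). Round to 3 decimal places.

0.017

Only the two components matter; the odds are (π_i f_i(x)) / (π_j f_j(x)).
Exponential densities:
  L_A = 0.4·e^(−0.4·4.4) = 0.4·e^(−1.7600) = 0.0688179
  L_B = 1.0·e^(−1.0·4.4) = 1.0·e^(−4.4000) = 0.0122773
  L_C = 2.9·e^(−2.9·4.4) = 2.9·e^(−12.7600) = 8.33298e-06
Posterior odds = (π_B·L_B) / (π_A·L_A) = (0.05·0.0122773) / (0.53·0.0688179) = 0.000613867 / 0.0364735 ≈ 0.017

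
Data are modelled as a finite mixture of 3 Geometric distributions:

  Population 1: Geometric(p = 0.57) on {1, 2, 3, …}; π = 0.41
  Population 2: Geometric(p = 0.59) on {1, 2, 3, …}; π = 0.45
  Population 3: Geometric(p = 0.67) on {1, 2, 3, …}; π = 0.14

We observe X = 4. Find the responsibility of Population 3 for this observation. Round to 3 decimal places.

0.084

The responsibility of component k is w_k f_k(x) divided by Σ_j w_j f_j(x).
Geometric probabilities:
  p_1 = 0.57·(1−0.57)^3 = 0.57·0.079507 = 0.045319
  p_2 = 0.59·(1−0.59)^3 = 0.59·0.068921 = 0.0406634
  p_3 = 0.67·(1−0.67)^3 = 0.67·0.035937 = 0.0240778
Prior × likelihood for each component:
  w_1·p_1 = 0.41 × 0.045319 = 0.0185808
  w_2·p_2 = 0.45 × 0.0406634 = 0.0182985
  w_3·p_3 = 0.14 × 0.0240778 = 0.00337089
Marginal: 0.0185808 + 0.0182985 + 0.00337089 = 0.0402502
P(Population 3 | x) ≈ 0.084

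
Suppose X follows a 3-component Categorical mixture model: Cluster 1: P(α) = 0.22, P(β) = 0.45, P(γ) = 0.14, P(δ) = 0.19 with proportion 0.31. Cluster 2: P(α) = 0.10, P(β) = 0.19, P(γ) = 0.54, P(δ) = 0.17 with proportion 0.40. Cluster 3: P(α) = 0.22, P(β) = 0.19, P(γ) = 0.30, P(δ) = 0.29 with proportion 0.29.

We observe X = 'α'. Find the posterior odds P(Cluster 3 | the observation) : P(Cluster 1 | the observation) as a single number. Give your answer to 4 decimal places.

Posterior odds = (P(Z=i) f_i(x)) / (P(Z=j) f_j(x)); the normalising sum cancels.
Component likelihoods at x = 'α':
  L_1 = P(α | comp) = 0.22
  L_2 = P(α | comp) = 0.10
  L_3 = P(α | comp) = 0.22
Odds = (0.29/0.31) × (0.22/0.22) = 0.935484 × 1 ≈ 0.9355

0.9355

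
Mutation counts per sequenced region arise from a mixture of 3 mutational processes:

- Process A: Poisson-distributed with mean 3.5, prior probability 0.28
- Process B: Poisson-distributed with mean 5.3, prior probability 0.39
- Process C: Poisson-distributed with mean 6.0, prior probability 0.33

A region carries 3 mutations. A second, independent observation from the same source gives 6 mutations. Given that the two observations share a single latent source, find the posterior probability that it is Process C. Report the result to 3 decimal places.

0.281

The responsibility of component k is π_k f_k(x) divided by Σ_j π_j f_j(x).
Since both observations come from the same component, the likelihood for component k is f_k(x₁)·f_k(x₂).
  f_A = [0.215785] × [0.0770983] = 0.0166367
  f_B = [0.123856] × [0.15366] = 0.0190317
  f_C = [0.0892351] × [0.160623] = 0.0143332
Weight by the priors:
  π_A·f_A = 0.28 × 0.0166367 = 0.00465828
  π_B·f_B = 0.39 × 0.0190317 = 0.00742236
  π_C·f_C = 0.33 × 0.0143332 = 0.00472996
Normaliser: 0.00465828 + 0.00742236 + 0.00472996 = 0.0168106
So the posterior for Process C is 0.00472996 / 0.0168106 ≈ 0.281.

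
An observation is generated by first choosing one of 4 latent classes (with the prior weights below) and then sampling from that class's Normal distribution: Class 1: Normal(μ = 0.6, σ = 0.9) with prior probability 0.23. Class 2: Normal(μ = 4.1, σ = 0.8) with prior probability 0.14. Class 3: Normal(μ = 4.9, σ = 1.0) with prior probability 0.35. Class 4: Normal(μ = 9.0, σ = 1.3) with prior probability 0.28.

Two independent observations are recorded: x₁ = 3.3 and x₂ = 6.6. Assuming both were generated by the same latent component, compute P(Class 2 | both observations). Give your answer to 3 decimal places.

P(component k | x) = w_k·f_k(x) / marginal(x), where marginal(x) = Σ_j w_j·f_j(x).
Since both observations come from the same component, the likelihood for component k is f_k(x₁)·f_k(x₂).
  L_1 = [0.00492428] × [9.901e-11] = 4.87553e-13
  L_2 = [0.302463] × [0.00377782] = 0.00114265
  L_3 = [0.110921] × [0.0940491] = 0.010432
  L_4 = [2.05278e-05] × [0.05583] = 1.14607e-06
Unnormalised posteriors:
  w_1·L_1 = 0.23 × 4.87553e-13 = 1.12137e-13
  w_2·L_2 = 0.14 × 0.00114265 = 0.000159971
  w_3·L_3 = 0.35 × 0.010432 = 0.0036512
  w_4·L_4 = 0.28 × 1.14607e-06 = 3.20899e-07
Denominator: 1.12137e-13 + 0.000159971 + 0.0036512 + 3.20899e-07 = 0.00381149
P(Class 2 | data) = 0.000159971 / 0.00381149 ≈ 0.042

0.042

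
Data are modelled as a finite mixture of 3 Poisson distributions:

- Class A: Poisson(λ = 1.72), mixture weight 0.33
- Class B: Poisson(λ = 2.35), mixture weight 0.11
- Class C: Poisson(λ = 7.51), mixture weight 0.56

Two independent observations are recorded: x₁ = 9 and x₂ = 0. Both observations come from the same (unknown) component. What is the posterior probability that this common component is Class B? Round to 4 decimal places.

0.1338

P(component k | x) = π_k·f_k(x) / marginal(x), where marginal(x) = Σ_j π_j·f_j(x).
Since both observations come from the same component, the likelihood for component k is f_k(x₁)·f_k(x₂).
  f_A = [6.50139e-05] × [0.179066] = 1.16418e-05
  f_B = [0.000574455] × [0.0953692] = 5.47853e-05
  f_C = [0.114669] × [0.000547581] = 6.27904e-05
Weight by the priors:
  π_A·f_A = 0.33 × 1.16418e-05 = 3.84179e-06
  π_B·f_B = 0.11 × 5.47853e-05 = 6.02638e-06
  π_C·f_C = 0.56 × 6.27904e-05 = 3.51626e-05
Sum: 3.84179e-06 + 6.02638e-06 + 3.51626e-05 = 4.50308e-05
So the posterior for Class B is 6.02638e-06 / 4.50308e-05 ≈ 0.1338.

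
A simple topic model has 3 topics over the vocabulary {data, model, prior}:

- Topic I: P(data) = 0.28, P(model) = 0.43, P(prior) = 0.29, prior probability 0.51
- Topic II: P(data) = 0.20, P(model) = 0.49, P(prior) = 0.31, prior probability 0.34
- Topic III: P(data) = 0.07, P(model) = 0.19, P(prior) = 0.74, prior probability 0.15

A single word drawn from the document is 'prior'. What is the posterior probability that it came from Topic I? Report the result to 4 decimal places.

0.4060

By Bayes' theorem, P(k | x) = π_k f_k(x) / Σ_j π_j f_j(x).
Evaluate each component's likelihood at the observed value:
  f_I = P(prior | comp) = 0.29
  f_II = P(prior | comp) = 0.31
  f_III = P(prior | comp) = 0.74
Prior × likelihood for each component:
  π_I·f_I = 0.51 × 0.29 = 0.1479
  π_II·f_II = 0.34 × 0.31 = 0.1054
  π_III·f_III = 0.15 × 0.74 = 0.111
Normaliser: 0.1479 + 0.1054 + 0.111 = 0.3643
P(Topic I | 'prior') ≈ 0.4060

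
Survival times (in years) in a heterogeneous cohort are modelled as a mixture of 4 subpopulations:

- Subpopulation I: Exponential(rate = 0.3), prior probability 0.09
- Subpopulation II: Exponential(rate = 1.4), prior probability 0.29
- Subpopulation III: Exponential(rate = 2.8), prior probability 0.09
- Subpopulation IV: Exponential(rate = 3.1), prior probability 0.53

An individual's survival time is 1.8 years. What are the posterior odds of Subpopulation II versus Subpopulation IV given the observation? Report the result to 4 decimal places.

Posterior odds = (P(Z=i) f_i(x)) / (P(Z=j) f_j(x)); the normalising sum cancels.
Evaluate each component's likelihood at the observed value:
  L_I = 0.3·e^(−0.3·1.8) = 0.3·e^(−0.5400) = 0.174824
  L_II = 1.4·e^(−1.4·1.8) = 1.4·e^(−2.5200) = 0.112643
  L_III = 2.8·e^(−2.8·1.8) = 2.8·e^(−5.0400) = 0.0181265
  L_IV = 3.1·e^(−3.1·1.8) = 3.1·e^(−5.5800) = 0.011695
Posterior odds = (P(Z=II)·L_II) / (P(Z=IV)·L_IV) = (0.29·0.112643) / (0.53·0.011695) = 0.0326666 / 0.00619833 ≈ 5.2702

5.2702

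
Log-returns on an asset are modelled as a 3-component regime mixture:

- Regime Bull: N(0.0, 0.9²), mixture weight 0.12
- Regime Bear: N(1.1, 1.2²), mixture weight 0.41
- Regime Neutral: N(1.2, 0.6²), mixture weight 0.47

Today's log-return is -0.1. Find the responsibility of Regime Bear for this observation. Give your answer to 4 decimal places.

0.4998

By Bayes' theorem, P(k | x) = π_k f_k(x) / Σ_j π_j f_j(x).
Component likelihoods at x = -0.1:
  L_Bull = (1/(0.9·√(2π)))·exp(−(-0.1−0.0)²/(2·0.9²)) = 0.443269·exp(-0.00617) = 0.440541
  L_Bear = (1/(1.2·√(2π)))·exp(−(-0.1−1.1)²/(2·1.2²)) = 0.332452·exp(-0.50000) = 0.201642
  L_Neutral = (1/(0.6·√(2π)))·exp(−(-0.1−1.2)²/(2·0.6²)) = 0.664904·exp(-2.34722) = 0.0635877
Prior × likelihood for each component:
  π_Bull·L_Bull = 0.12 × 0.440541 = 0.052865
  π_Bear·L_Bear = 0.41 × 0.201642 = 0.0826733
  π_Neutral·L_Neutral = 0.47 × 0.0635877 = 0.0298862
Denominator: 0.052865 + 0.0826733 + 0.0298862 = 0.165425
So the posterior for Regime Bear is 0.0826733 / 0.165425 ≈ 0.4998.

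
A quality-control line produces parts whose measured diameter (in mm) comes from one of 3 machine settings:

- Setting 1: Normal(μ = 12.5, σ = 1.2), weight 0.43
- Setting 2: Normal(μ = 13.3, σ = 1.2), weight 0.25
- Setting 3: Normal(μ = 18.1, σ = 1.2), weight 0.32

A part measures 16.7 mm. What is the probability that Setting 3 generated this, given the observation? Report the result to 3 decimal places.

0.967

Posterior ∝ prior × likelihood, so P(k | x) ∝ π_k f_k(x); normalise over all components.
Evaluate each component's likelihood at the observed value:
  p_1 = 0.000727236
  p_2 = 0.00600508
  p_3 = 0.168332
Multiply by the mixture weights:
  π_1·p_1 = 0.43 × 0.000727236 = 0.000312711
  π_2·p_2 = 0.25 × 0.00600508 = 0.00150127
  π_3·p_3 = 0.32 × 0.168332 = 0.0538663
Sum: 0.000312711 + 0.00150127 + 0.0538663 = 0.0556803
Responsibility of Setting 3: 0.0538663 / 0.0556803 ≈ 0.967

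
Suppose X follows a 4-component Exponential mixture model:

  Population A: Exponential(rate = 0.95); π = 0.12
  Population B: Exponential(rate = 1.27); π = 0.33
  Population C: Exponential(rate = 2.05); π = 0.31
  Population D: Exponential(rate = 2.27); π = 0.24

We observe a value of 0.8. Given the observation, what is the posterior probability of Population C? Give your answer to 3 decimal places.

0.296

P(component k | x) = π_k·f_k(x) / marginal(x), where marginal(x) = Σ_j π_j·f_j(x).
Exponential densities:
  p_A = 0.95·e^(−0.95·0.8) = 0.95·e^(−0.7600) = 0.444283
  p_B = 1.27·e^(−1.27·0.8) = 1.27·e^(−1.0160) = 0.459791
  p_C = 2.05·e^(−2.05·0.8) = 2.05·e^(−1.6400) = 0.397659
  p_D = 2.27·e^(−2.27·0.8) = 2.27·e^(−1.8160) = 0.369273
Unnormalised posteriors:
  π_A·p_A = 0.12 × 0.444283 = 0.053314
  π_B·p_B = 0.33 × 0.459791 = 0.151731
  π_C·p_C = 0.31 × 0.397659 = 0.123274
  π_D·p_D = 0.24 × 0.369273 = 0.0886254
Denominator: 0.053314 + 0.151731 + 0.123274 + 0.0886254 = 0.416945
P(Population C | the observation) ≈ 0.296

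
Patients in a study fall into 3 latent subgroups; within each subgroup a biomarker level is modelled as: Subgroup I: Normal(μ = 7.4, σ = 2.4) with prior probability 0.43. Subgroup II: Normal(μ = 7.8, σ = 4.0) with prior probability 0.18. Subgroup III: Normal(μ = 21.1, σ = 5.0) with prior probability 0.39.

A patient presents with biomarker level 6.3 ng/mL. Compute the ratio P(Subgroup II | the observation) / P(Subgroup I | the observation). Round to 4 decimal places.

0.2600

Only the two components matter; the odds are (P(Z=i) f_i(x)) / (P(Z=j) f_j(x)).
Evaluate each component's likelihood at the observed value:
  L_I = 0.149652
  L_II = 0.0929638
  L_III = 0.00099858
0.0167335 / 0.0643504 ≈ 0.2600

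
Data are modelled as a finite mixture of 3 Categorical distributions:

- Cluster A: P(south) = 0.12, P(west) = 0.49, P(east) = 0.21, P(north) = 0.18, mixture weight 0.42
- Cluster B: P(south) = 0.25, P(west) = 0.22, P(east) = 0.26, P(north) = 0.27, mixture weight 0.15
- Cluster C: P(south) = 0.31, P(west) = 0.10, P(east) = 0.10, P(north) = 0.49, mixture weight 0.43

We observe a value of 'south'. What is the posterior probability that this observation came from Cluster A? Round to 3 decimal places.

The responsibility of component k is π_k f_k(x) divided by Σ_j π_j f_j(x).
Evaluate each component's likelihood at the observed value:
  p_A = P(south | comp) = 0.12
  p_B = P(south | comp) = 0.25
  p_C = P(south | comp) = 0.31
Prior × likelihood for each component:
  π_A·p_A = 0.42 × 0.12 = 0.0504
  π_B·p_B = 0.15 × 0.25 = 0.0375
  π_C·p_C = 0.43 × 0.31 = 0.1333
Marginal: 0.0504 + 0.0375 + 0.1333 = 0.2212
So the posterior for Cluster A is 0.0504 / 0.2212 ≈ 0.228.

0.228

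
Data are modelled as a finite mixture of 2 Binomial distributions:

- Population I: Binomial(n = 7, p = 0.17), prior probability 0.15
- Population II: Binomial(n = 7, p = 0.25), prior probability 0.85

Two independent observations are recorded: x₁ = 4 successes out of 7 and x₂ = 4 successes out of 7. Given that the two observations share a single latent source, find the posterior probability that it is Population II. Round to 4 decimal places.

P(component k | x) = P(Z=k)·f_k(x) / marginal(x), where marginal(x) = Σ_j P(Z=j)·f_j(x).
Since both observations come from the same component, the likelihood for component k is f_k(x₁)·f_k(x₂).
  L_I = [0.0167147] × [0.0167147] = 0.00027938
  L_II = [0.0576782] × [0.0576782] = 0.00332678
Multiply by the mixture weights:
  P(Z=I)·L_I = 0.15 × 0.00027938 = 4.19071e-05
  P(Z=II)·L_II = 0.85 × 0.00332678 = 0.00282776
Denominator: 4.19071e-05 + 0.00282776 = 0.00286967
Responsibility of Population II: 0.00282776 / 0.00286967 ≈ 0.9854

0.9854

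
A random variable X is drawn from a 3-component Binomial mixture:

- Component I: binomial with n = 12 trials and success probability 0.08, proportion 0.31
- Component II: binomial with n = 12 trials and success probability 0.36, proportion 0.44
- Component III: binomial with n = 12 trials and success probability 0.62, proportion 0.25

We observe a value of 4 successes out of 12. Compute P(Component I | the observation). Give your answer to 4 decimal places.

Apply Bayes' rule: the posterior for each component is proportional to its prior times its likelihood at x.
Evaluate each component's likelihood at the observed value:
  p_I = C(12,4)·0.08^4·0.92^8 = 495·4.096e-05·0.513219 = 0.0104056
  p_II = C(12,4)·0.36^4·0.64^8 = 495·0.0167962·0.0281475 = 0.234021
  p_III = C(12,4)·0.62^4·0.38^8 = 495·0.147763·0.000434779 = 0.031801
Multiply by the mixture weights:
  π_I·p_I = 0.31 × 0.0104056 = 0.00322574
  π_II·p_II = 0.44 × 0.234021 = 0.102969
  π_III·p_III = 0.25 × 0.031801 = 0.00795025
Normaliser: 0.00322574 + 0.102969 + 0.00795025 = 0.114145
P(Component I | x) = 0.00322574 / 0.114145 ≈ 0.0283

0.0283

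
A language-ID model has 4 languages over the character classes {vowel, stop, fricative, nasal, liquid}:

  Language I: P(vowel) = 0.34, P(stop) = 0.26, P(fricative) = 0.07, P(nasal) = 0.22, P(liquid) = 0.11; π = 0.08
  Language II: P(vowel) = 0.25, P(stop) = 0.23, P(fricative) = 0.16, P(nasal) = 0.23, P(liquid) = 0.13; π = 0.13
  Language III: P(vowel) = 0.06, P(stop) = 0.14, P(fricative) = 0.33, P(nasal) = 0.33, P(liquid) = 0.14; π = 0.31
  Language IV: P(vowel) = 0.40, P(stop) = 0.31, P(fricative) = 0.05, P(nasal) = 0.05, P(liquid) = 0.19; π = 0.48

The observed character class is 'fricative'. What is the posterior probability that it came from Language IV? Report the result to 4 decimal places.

The responsibility of component k is π_k f_k(x) divided by Σ_j π_j f_j(x).
Categorical probabilities:
  L_I = 0.07
  L_II = 0.16
  L_III = 0.33
  L_IV = 0.05
Multiply by the mixture weights:
  π_I·L_I = 0.08 × 0.07 = 0.0056
  π_II·L_II = 0.13 × 0.16 = 0.0208
  π_III·L_III = 0.31 × 0.33 = 0.1023
  π_IV·L_IV = 0.48 × 0.05 = 0.024
Evidence: 0.0056 + 0.0208 + 0.1023 + 0.024 = 0.1527
So the posterior for Language IV is 0.024 / 0.1527 ≈ 0.1572.

0.1572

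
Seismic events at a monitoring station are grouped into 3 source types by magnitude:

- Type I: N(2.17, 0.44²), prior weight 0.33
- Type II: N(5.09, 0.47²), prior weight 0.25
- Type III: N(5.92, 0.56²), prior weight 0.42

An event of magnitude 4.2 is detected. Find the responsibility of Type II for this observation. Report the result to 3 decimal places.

P(component k | x) = π_k·f_k(x) / marginal(x), where marginal(x) = Σ_j π_j·f_j(x).
Component likelihoods at x = 4.2:
  p_I = 2.16441e-05
  p_II = 0.141309
  p_III = 0.00637127
Weight by the priors:
  π_I·p_I = 0.33 × 2.16441e-05 = 7.14255e-06
  π_II·p_II = 0.25 × 0.141309 = 0.0353272
  π_III·p_III = 0.42 × 0.00637127 = 0.00267593
Sum: 7.14255e-06 + 0.0353272 + 0.00267593 = 0.0380102
Responsibility of Type II: 0.0353272 / 0.0380102 ≈ 0.929

0.929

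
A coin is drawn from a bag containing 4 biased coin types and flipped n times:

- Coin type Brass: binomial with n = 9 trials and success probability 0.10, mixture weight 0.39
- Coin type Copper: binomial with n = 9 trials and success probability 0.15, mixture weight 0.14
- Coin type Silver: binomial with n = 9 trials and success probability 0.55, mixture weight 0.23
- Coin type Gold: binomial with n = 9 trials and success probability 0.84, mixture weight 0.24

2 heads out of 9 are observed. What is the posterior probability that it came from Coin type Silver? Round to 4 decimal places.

0.0829

By Bayes' theorem, P(k | x) = w_k f_k(x) / Σ_j w_j f_j(x).
Component likelihoods at x = 2 heads out of 9:
  f_Brass = C(9,2)·0.10^2·0.90^7 = 36·0.01·0.478297 = 0.172187
  f_Copper = C(9,2)·0.15^2·0.85^7 = 36·0.0225·0.320577 = 0.259667
  f_Silver = C(9,2)·0.55^2·0.45^7 = 36·0.3025·0.00373669 = 0.0406926
  f_Gold = C(9,2)·0.84^2·0.16^7 = 36·0.7056·2.68435e-06 = 6.81869e-05
Unnormalised posteriors:
  w_Brass·f_Brass = 0.39 × 0.172187 = 0.0671529
  w_Copper·f_Copper = 0.14 × 0.259667 = 0.0363534
  w_Silver·f_Silver = 0.23 × 0.0406926 = 0.0093593
  w_Gold·f_Gold = 0.24 × 6.81869e-05 = 1.63649e-05
Denominator: 0.0671529 + 0.0363534 + 0.0093593 + 1.63649e-05 = 0.112882
Responsibility of Coin type Silver: 0.0093593 / 0.112882 ≈ 0.0829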